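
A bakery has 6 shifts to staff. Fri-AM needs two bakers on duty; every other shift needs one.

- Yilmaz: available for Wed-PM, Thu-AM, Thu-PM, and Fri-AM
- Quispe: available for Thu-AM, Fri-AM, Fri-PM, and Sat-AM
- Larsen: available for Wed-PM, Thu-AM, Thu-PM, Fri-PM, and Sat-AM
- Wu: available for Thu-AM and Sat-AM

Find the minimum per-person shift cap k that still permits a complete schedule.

2

With 4 bakers and 7 worker-slots to fill, someone must work at least ⌈7/4⌉ = 2 shifts, so k ≥ 2.
k = 2 works: Wed-PM→Yilmaz, Thu-AM→Wu, Thu-PM→Larsen, Fri-AM→Yilmaz+Quispe, Fri-PM→Quispe, Sat-AM→Larsen.
Loads: Yilmaz 2, Quispe 2, Larsen 2, Wu 1 — all ≤ 2.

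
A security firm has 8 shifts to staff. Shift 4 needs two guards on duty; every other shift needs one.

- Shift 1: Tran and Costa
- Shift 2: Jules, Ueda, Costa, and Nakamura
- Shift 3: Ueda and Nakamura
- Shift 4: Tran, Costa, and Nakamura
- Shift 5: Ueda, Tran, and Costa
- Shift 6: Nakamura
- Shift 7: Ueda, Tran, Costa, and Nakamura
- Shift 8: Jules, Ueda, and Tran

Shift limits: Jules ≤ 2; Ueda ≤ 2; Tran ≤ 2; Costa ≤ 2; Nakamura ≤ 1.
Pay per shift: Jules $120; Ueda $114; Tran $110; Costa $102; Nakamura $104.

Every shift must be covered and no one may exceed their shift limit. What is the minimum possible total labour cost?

$996

Shift 6 can only be covered by Nakamura, so that assignment is forced.
Picking the cheapest available guard for each shift independently would cost $932, but that ignores the shift limits.
An optimal schedule: Shift 1→Tran, Shift 2→Jules, Shift 3→Ueda, Shift 4→Tran+Costa, Shift 5→Ueda, Shift 6→Nakamura, Shift 7→Costa, Shift 8→Jules.
Total: 110 + 120 + 114 + 110 + 102 + 114 + 104 + 102 + 120 = $996.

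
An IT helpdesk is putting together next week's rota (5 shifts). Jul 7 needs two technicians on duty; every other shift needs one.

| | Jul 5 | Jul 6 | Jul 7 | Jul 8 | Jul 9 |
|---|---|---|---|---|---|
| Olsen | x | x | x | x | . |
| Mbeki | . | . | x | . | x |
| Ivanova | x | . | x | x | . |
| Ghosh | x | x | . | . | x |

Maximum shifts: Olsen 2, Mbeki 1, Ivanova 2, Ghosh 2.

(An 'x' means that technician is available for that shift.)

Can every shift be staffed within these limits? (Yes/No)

Yes

One valid schedule: Jul 5→Ivanova, Jul 6→Olsen, Jul 7→Mbeki+Ivanova, Jul 8→Olsen, Jul 9→Ghosh.
Loads: Olsen 2/2, Mbeki 1/1, Ivanova 2/2, Ghosh 1/2 — all within limits.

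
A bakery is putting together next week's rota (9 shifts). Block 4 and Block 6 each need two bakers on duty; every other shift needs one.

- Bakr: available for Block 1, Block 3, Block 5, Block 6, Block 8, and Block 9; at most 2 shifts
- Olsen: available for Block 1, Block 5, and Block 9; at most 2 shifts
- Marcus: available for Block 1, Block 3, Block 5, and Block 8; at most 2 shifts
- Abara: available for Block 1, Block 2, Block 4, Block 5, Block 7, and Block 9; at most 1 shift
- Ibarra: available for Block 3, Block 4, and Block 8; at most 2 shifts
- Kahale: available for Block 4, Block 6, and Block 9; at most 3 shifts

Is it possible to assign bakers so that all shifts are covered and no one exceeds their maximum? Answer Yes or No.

No

Total capacity is 12 and 11 slots are needed, so capacity alone doesn't rule it out.
Shifts {Block 2, Block 7} need 2 worker-slots in total, but the bakers available for any of those shifts (Abara) can supply at most 1 among them. So no valid schedule exists.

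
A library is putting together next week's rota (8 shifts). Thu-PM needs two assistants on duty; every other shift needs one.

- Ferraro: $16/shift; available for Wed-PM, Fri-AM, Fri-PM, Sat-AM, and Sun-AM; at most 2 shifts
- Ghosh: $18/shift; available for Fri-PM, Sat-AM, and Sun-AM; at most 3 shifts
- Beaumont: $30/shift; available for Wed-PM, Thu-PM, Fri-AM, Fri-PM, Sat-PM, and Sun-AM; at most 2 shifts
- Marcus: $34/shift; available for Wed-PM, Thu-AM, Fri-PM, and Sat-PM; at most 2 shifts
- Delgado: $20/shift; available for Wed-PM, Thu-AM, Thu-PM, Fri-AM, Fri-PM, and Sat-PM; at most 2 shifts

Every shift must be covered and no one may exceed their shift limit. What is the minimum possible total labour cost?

Thu-PM can only be covered by Beaumont and Delgado, so that assignment is forced.
Picking the cheapest available assistant for each shift independently would cost $170, but that ignores the shift limits.
An optimal schedule: Wed-PM→Ferraro, Thu-AM→Delgado, Thu-PM→Delgado+Beaumont, Fri-AM→Ferraro, Fri-PM→Ghosh, Sat-AM→Ghosh, Sat-PM→Beaumont, Sun-AM→Ghosh.
Total: 16 + 20 + 20 + 30 + 16 + 18 + 18 + 30 + 18 = $186.

$186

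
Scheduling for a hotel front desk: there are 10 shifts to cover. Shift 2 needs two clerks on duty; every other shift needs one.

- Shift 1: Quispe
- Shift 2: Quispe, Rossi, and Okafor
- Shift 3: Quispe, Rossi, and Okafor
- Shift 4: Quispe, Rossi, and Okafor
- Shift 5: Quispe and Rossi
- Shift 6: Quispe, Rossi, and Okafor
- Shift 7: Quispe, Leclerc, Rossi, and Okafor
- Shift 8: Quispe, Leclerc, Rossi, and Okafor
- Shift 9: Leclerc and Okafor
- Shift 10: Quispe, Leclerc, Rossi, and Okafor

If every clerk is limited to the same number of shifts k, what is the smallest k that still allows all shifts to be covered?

With 4 clerks and 11 worker-slots to fill, someone must work at least ⌈11/4⌉ = 3 shifts, so k ≥ 3.
k = 3 works: Shift 1→Quispe, Shift 2→Quispe+Rossi, Shift 3→Rossi, Shift 4→Rossi, Shift 5→Quispe, Shift 6→Okafor, Shift 7→Leclerc, Shift 8→Leclerc, Shift 9→Leclerc, Shift 10→Okafor.
Loads: Quispe 3, Leclerc 3, Rossi 3, Okafor 2 — all ≤ 3.

3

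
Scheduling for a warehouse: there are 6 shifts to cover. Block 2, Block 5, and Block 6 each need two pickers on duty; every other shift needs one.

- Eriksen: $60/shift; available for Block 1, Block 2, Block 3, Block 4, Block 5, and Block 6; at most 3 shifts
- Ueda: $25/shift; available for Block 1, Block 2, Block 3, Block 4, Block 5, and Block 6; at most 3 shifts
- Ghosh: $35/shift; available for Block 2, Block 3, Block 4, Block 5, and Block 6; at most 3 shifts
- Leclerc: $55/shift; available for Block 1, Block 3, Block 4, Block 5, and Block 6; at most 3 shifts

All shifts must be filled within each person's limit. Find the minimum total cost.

$345

Picking the cheapest available picker for each shift independently would cost $255, but that ignores the shift limits.
An optimal schedule: Block 1→Ueda, Block 2→Ueda+Ghosh, Block 3→Ueda, Block 4→Leclerc, Block 5→Ghosh+Leclerc, Block 6→Ghosh+Leclerc.
Total: 25 + 25 + 35 + 25 + 55 + 35 + 55 + 35 + 55 = $345.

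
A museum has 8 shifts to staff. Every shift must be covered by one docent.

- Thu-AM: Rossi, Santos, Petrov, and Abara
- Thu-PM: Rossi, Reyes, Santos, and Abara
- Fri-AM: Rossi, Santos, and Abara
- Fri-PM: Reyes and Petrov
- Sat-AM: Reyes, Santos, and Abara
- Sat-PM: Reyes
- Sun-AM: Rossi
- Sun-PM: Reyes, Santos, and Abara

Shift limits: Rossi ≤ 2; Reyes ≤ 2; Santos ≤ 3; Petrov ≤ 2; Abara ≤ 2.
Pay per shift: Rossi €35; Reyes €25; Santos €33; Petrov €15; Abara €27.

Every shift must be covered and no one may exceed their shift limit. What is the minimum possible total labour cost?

€202

Sat-PM can only be covered by Reyes, so that assignment is forced.
Sun-AM can only be covered by Rossi, so that assignment is forced.
Picking the cheapest available docent for each shift independently would cost €192, but that ignores the shift limits.
An optimal schedule: Thu-AM→Petrov, Thu-PM→Santos, Fri-AM→Abara, Fri-PM→Petrov, Sat-AM→Reyes, Sat-PM→Reyes, Sun-AM→Rossi, Sun-PM→Abara.
Total: 15 + 33 + 27 + 15 + 25 + 25 + 35 + 27 = €202.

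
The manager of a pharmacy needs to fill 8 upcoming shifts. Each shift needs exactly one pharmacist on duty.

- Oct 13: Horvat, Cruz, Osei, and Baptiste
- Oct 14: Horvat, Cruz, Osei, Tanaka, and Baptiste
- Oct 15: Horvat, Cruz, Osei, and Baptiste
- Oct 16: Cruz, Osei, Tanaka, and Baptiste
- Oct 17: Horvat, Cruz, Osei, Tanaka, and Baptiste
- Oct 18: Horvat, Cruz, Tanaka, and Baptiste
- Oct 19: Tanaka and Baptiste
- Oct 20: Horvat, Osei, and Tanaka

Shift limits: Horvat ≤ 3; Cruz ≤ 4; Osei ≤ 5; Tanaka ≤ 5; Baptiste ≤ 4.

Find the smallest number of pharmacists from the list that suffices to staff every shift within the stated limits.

8 slots to fill and no one can take more than 5, so at least ⌈8/5⌉ = 2 pharmacists are needed.
Horvat and Tanaka alone can cover everything: Oct 13→Horvat, Oct 14→Horvat, Oct 15→Horvat, Oct 16→Tanaka, Oct 17→Tanaka, Oct 18→Tanaka, Oct 19→Tanaka, Oct 20→Tanaka.

2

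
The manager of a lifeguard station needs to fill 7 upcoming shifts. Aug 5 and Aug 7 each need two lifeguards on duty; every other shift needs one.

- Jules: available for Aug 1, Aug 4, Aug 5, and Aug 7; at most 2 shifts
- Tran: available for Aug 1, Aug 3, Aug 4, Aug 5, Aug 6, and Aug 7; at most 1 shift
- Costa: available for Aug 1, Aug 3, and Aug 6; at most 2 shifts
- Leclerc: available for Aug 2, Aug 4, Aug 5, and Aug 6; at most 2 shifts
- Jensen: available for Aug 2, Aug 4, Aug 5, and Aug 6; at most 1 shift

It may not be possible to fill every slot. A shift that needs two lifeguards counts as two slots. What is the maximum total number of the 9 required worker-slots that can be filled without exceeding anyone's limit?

Total capacity across all lifeguards is 2+1+2+2+1 = 8, and 9 slots are needed, so at most 8 can be filled.
An assignment achieving 8: Aug 1→Costa, Aug 2→Leclerc, Aug 3→Tran, Aug 4→Jules, Aug 5→Leclerc+Jensen, Aug 6→Costa, Aug 7→Jules.
Loads: Jules 2/2, Tran 1/1, Costa 2/2, Leclerc 2/2, Jensen 1/1.

8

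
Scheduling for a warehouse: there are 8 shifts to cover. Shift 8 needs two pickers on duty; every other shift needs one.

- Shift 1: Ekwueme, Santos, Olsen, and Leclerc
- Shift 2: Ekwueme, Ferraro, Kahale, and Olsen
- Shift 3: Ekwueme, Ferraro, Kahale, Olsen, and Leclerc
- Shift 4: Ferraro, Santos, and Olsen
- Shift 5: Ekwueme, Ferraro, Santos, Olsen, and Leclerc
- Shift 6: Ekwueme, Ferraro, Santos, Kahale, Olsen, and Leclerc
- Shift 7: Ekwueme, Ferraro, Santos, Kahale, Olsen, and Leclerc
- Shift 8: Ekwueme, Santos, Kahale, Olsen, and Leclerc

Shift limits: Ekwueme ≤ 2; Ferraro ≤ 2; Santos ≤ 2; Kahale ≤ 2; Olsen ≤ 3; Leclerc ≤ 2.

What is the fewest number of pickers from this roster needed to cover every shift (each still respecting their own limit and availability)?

4

9 slots to fill and no one can take more than 3, so at least ⌈9/3⌉ = 3 pickers are needed.
Any 3 pickers together have capacity at most 3+2+2 = 7 < 9 slots, so 3 can never suffice.
Ekwueme, Ferraro, Santos, and Olsen alone can cover everything: Shift 1→Ekwueme, Shift 2→Ekwueme, Shift 3→Ferraro, Shift 4→Ferraro, Shift 5→Santos, Shift 6→Olsen, Shift 7→Olsen, Shift 8→Santos+Olsen.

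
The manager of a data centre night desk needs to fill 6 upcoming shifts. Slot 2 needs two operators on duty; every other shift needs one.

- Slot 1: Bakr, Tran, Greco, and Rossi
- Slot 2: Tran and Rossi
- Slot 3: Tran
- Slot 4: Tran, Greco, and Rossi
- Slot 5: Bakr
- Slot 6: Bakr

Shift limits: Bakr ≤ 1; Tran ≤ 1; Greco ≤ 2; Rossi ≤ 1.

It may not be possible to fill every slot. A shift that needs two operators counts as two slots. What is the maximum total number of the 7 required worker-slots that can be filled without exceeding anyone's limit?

5

Total capacity across all operators is 1+1+2+1 = 5, and 7 slots are needed, so at most 5 can be filled.
An assignment achieving 5: Slot 1→Greco, Slot 2→Rossi, Slot 3→Tran, Slot 4→Greco, Slot 5→Bakr.
Loads: Bakr 1/1, Tran 1/1, Greco 2/2, Rossi 1/1.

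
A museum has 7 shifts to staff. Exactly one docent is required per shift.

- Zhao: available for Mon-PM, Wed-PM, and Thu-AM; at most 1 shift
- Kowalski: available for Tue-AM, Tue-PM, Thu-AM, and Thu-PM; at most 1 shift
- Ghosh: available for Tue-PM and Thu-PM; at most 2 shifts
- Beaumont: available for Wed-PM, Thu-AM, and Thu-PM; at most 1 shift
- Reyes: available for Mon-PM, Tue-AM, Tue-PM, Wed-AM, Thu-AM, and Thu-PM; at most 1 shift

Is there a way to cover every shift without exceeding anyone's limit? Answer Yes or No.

Shifts {Mon-PM, Tue-AM, Wed-AM, Wed-PM, Thu-AM} need 5 worker-slots in total, but the docents available for any of those shifts (Zhao, Kowalski, Beaumont, and Reyes) can supply at most 4 among them. So no valid schedule exists.

No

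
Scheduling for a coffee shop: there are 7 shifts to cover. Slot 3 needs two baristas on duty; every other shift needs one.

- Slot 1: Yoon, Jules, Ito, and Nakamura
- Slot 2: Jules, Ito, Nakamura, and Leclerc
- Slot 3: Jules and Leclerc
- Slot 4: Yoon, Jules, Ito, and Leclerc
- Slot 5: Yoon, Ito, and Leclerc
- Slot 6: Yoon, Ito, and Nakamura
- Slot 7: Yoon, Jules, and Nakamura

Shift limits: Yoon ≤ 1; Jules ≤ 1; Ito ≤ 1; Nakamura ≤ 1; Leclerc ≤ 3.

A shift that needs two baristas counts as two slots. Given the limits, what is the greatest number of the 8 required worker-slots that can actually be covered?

Total capacity across all baristas is 1+1+1+1+3 = 7, and 8 slots are needed, so at most 7 can be filled.
An assignment achieving 7: Slot 2→Leclerc, Slot 3→Jules+Leclerc, Slot 4→Leclerc, Slot 5→Yoon, Slot 6→Ito, Slot 7→Nakamura.
Loads: Yoon 1/1, Jules 1/1, Ito 1/1, Nakamura 1/1, Leclerc 3/3.

7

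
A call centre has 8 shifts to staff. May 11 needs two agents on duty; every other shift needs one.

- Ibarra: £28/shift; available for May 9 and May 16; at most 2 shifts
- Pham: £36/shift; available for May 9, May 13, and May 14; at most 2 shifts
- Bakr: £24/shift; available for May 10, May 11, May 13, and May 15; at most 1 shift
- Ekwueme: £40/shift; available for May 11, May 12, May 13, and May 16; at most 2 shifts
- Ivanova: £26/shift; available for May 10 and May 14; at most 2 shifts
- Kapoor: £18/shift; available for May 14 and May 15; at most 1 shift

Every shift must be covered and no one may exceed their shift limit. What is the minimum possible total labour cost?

May 11 can only be covered by Bakr and Ekwueme, so that assignment is forced.
May 12 can only be covered by Ekwueme, so that assignment is forced.
Picking the cheapest available agent for each shift independently would cost £244, but that ignores the shift limits.
An optimal schedule: May 9→Ibarra, May 10→Ivanova, May 11→Bakr+Ekwueme, May 12→Ekwueme, May 13→Pham, May 14→Ivanova, May 15→Kapoor, May 16→Ibarra.
Total: 28 + 26 + 24 + 40 + 40 + 36 + 26 + 18 + 28 = £266.

£266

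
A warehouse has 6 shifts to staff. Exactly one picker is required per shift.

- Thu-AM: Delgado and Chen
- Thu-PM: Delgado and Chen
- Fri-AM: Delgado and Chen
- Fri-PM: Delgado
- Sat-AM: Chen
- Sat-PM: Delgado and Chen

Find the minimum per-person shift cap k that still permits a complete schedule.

3

With 2 pickers and 6 worker-slots to fill, someone must work at least ⌈6/2⌉ = 3 shifts, so k ≥ 3.
k = 3 works: Thu-AM→Delgado, Thu-PM→Delgado, Fri-AM→Chen, Fri-PM→Delgado, Sat-AM→Chen, Sat-PM→Chen.
Loads: Delgado 3, Chen 3 — all ≤ 3.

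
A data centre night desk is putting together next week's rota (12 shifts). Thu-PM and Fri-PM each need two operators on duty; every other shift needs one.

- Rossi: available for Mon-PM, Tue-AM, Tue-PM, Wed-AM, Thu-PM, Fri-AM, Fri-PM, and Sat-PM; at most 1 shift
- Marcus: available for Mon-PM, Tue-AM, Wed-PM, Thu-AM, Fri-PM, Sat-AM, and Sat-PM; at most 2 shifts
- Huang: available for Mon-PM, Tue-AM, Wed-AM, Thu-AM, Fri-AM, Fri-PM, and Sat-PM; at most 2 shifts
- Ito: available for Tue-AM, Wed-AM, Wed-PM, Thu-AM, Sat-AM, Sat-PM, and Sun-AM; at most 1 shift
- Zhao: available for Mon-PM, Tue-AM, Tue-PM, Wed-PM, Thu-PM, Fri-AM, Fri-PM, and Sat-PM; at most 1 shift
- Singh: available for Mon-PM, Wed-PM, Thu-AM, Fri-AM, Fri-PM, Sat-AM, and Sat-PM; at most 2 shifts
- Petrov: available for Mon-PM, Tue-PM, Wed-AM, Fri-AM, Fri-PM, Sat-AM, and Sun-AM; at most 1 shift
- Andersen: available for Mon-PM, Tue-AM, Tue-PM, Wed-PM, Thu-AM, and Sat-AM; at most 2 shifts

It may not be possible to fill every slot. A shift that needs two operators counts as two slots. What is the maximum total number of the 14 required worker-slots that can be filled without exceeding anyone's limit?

Total capacity across all operators is 1+2+2+1+1+2+1+2 = 12, and 14 slots are needed, so at most 12 can be filled.
An assignment achieving 12: Mon-PM→Andersen, Tue-AM→Andersen, Tue-PM→Petrov, Wed-AM→Huang, Wed-PM→Marcus, Thu-AM→Marcus, Thu-PM→Rossi+Zhao, Fri-AM→Huang, Fri-PM→Singh, Sat-AM→Singh, Sun-AM→Ito.
Loads: Rossi 1/1, Marcus 2/2, Huang 2/2, Ito 1/1, Zhao 1/1, Singh 2/2, Petrov 1/1, Andersen 2/2.

12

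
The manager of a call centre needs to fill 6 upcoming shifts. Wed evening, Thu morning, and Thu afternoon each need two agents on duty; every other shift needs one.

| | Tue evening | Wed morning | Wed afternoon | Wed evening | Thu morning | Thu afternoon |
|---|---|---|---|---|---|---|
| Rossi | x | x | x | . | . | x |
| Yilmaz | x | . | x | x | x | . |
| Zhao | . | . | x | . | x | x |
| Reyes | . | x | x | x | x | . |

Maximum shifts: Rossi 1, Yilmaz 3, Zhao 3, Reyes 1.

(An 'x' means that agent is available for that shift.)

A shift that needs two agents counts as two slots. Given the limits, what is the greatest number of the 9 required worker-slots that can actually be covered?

Total capacity across all agents is 1+3+3+1 = 8, and 9 slots are needed, so at most 8 can be filled.
An assignment achieving 8: Tue evening→Yilmaz, Wed morning→Rossi, Wed afternoon→Zhao, Wed evening→Yilmaz+Reyes, Thu morning→Yilmaz+Zhao, Thu afternoon→Zhao.
Loads: Rossi 1/1, Yilmaz 3/3, Zhao 3/3, Reyes 1/1.

8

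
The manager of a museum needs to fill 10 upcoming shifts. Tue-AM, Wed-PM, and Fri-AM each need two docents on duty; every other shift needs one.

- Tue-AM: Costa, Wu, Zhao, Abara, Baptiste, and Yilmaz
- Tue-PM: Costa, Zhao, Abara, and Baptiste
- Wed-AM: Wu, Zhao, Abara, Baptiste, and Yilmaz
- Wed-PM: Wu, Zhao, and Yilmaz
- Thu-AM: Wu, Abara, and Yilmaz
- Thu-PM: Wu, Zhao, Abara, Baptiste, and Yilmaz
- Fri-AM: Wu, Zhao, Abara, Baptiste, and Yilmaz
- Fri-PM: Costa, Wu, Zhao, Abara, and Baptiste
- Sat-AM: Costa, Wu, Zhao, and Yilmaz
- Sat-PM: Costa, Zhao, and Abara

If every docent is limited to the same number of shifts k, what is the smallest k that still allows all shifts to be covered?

With 6 docents and 13 worker-slots to fill, someone must work at least ⌈13/6⌉ = 3 shifts, so k ≥ 3.
k = 3 works: Tue-AM→Abara+Baptiste, Tue-PM→Costa, Wed-AM→Wu, Wed-PM→Wu+Zhao, Thu-AM→Wu, Thu-PM→Zhao, Fri-AM→Abara+Baptiste, Fri-PM→Zhao, Sat-AM→Costa, Sat-PM→Costa.
Loads: Costa 3, Wu 3, Zhao 3, Abara 2, Baptiste 2, Yilmaz 0 — all ≤ 3.

3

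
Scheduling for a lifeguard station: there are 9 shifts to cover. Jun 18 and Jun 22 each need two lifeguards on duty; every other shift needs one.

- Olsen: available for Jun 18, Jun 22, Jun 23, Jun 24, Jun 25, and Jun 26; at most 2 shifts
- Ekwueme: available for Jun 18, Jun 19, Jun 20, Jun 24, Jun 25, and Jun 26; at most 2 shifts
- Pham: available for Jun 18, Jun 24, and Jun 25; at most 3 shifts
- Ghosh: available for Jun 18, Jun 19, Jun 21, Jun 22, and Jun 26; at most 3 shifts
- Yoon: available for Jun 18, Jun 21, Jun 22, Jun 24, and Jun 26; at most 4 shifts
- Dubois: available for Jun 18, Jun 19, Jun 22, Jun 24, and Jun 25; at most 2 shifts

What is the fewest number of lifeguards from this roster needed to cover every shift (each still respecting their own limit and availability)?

4

11 slots to fill and no one can take more than 4, so at least ⌈11/4⌉ = 3 lifeguards are needed.
Any 3 lifeguards together have capacity at most 4+3+3 = 10 < 11 slots, so 3 can never suffice.
Olsen, Ekwueme, Pham, and Yoon alone can cover everything: Jun 18→Pham+Yoon, Jun 19→Ekwueme, Jun 20→Ekwueme, Jun 21→Yoon, Jun 22→Olsen+Yoon, Jun 23→Olsen, Jun 24→Pham, Jun 25→Pham, Jun 26→Yoon.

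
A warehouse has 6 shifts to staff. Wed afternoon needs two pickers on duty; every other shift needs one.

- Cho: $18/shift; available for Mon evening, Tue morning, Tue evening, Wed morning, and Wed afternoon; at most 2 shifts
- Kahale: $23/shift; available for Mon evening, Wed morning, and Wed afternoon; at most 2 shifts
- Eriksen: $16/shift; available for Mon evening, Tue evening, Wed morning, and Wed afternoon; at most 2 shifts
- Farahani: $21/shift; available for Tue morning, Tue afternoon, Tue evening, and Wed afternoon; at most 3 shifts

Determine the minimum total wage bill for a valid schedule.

$131

Tue afternoon can only be covered by Farahani, so that assignment is forced.
Picking the cheapest available picker for each shift independently would cost $121, but that ignores the shift limits.
An optimal schedule: Mon evening→Eriksen, Tue morning→Cho, Tue afternoon→Farahani, Tue evening→Farahani, Wed morning→Eriksen, Wed afternoon→Cho+Farahani.
Total: 16 + 18 + 21 + 21 + 16 + 18 + 21 = $131.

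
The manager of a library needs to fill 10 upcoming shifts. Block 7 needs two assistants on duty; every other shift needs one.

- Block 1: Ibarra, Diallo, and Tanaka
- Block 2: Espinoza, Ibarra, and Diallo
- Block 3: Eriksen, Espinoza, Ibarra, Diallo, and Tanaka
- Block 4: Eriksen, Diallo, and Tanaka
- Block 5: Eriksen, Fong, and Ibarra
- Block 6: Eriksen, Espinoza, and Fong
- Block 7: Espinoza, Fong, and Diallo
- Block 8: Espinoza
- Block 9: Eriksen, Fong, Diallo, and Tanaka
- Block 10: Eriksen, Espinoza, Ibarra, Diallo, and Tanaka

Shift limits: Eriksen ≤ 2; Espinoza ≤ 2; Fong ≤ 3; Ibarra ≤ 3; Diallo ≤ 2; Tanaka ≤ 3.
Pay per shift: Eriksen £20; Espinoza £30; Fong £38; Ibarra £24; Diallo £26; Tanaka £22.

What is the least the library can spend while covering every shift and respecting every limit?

Block 8 can only be covered by Espinoza, so that assignment is forced.
Picking the cheapest available assistant for each shift independently would cost £252, but that ignores the shift limits.
An optimal schedule: Block 1→Tanaka, Block 2→Ibarra, Block 3→Tanaka, Block 4→Eriksen, Block 5→Ibarra, Block 6→Eriksen, Block 7→Diallo+Espinoza, Block 8→Espinoza, Block 9→Tanaka, Block 10→Ibarra.
Total: 22 + 24 + 22 + 20 + 24 + 20 + 26 + 30 + 30 + 22 + 24 = £264.

£264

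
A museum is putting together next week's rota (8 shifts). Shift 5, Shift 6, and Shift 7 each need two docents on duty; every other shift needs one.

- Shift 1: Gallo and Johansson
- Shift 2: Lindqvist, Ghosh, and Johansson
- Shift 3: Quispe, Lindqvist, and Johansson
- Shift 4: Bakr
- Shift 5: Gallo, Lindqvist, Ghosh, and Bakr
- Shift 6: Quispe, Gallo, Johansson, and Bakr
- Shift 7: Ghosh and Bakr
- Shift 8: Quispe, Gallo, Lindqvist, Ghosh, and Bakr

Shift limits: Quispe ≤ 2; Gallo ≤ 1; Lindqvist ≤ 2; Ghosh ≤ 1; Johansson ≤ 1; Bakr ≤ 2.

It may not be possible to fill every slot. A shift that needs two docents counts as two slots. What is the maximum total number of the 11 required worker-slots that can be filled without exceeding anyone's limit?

9

Total capacity across all docents is 2+1+2+1+1+2 = 9, and 11 slots are needed, so at most 9 can be filled.
An assignment achieving 9: Shift 1→Gallo, Shift 2→Lindqvist, Shift 3→Quispe, Shift 4→Bakr, Shift 5→Lindqvist, Shift 6→Quispe+Johansson, Shift 7→Ghosh+Bakr.
Loads: Quispe 2/2, Gallo 1/1, Lindqvist 2/2, Ghosh 1/1, Johansson 1/1, Bakr 2/2.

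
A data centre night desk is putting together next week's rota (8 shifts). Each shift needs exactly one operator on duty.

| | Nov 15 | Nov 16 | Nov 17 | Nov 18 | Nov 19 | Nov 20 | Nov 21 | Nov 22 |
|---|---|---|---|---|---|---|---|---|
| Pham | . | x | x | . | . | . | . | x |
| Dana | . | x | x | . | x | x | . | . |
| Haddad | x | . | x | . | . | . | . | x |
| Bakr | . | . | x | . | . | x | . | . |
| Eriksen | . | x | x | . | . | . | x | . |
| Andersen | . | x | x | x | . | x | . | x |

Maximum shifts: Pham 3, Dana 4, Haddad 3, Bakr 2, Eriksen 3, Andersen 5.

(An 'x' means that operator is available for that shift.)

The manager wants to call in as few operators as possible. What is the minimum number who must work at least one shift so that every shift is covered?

4

8 slots to fill and no one can take more than 5, so at least ⌈8/5⌉ = 2 operators are needed.
Shifts {Nov 15, Nov 18, Nov 19, Nov 21} need 4 slots, but among the operators available for them (Dana, Haddad, Eriksen, and Andersen) any 3 together supply at most 3. So 3 operators are not enough.
Dana, Haddad, Eriksen, and Andersen alone can cover everything: Nov 15→Haddad, Nov 16→Dana, Nov 17→Dana, Nov 18→Andersen, Nov 19→Dana, Nov 20→Dana, Nov 21→Eriksen, Nov 22→Haddad.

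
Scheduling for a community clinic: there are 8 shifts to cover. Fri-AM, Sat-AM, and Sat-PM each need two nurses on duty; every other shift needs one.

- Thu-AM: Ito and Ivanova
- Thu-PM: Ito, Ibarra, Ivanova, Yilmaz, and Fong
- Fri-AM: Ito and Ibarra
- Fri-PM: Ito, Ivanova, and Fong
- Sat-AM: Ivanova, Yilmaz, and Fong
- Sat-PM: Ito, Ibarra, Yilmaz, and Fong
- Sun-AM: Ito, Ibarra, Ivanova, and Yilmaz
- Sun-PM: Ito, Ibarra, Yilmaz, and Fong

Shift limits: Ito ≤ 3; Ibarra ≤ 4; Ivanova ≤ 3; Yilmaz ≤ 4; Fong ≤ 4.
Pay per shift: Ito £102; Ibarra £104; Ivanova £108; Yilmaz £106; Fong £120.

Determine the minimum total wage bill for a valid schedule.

£1148

Fri-AM can only be covered by Ito and Ibarra, so that assignment is forced.
Picking the cheapest available nurse for each shift independently would cost £1136, but that ignores the shift limits.
An optimal schedule: Thu-AM→Ito, Thu-PM→Yilmaz, Fri-AM→Ito+Ibarra, Fri-PM→Ito, Sat-AM→Yilmaz+Ivanova, Sat-PM→Ibarra+Yilmaz, Sun-AM→Ibarra, Sun-PM→Ibarra.
Total: 102 + 106 + 102 + 104 + 102 + 106 + 108 + 104 + 106 + 104 + 104 = £1148.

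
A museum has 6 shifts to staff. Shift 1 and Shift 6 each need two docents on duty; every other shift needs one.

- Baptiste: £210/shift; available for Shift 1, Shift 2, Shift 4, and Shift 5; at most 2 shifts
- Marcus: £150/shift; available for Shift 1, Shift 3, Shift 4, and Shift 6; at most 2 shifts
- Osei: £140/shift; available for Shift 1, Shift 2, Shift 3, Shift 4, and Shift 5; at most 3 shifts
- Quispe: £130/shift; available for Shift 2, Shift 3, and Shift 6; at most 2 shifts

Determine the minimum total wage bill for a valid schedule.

Shift 6 can only be covered by Marcus and Quispe, so that assignment is forced.
Picking the cheapest available docent for each shift independently would cost £1110, but that ignores the shift limits.
An optimal schedule: Shift 1→Osei+Marcus, Shift 2→Quispe, Shift 3→Osei, Shift 4→Baptiste, Shift 5→Osei, Shift 6→Quispe+Marcus.
Total: 140 + 150 + 130 + 140 + 210 + 140 + 130 + 150 = £1190.

£1190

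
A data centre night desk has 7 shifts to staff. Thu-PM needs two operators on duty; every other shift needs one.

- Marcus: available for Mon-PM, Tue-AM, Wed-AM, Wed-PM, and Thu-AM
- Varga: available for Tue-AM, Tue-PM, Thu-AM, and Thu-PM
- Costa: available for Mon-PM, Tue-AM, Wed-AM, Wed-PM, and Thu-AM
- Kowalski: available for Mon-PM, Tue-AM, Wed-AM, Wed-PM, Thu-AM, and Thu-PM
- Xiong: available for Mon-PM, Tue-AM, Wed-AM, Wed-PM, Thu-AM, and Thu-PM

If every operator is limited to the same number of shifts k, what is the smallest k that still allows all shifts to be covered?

With 5 operators and 8 worker-slots to fill, someone must work at least ⌈8/5⌉ = 2 shifts, so k ≥ 2.
k = 2 works: Mon-PM→Marcus, Tue-AM→Costa, Tue-PM→Varga, Wed-AM→Marcus, Wed-PM→Costa, Thu-AM→Kowalski, Thu-PM→Varga+Kowalski.
Loads: Marcus 2, Varga 2, Costa 2, Kowalski 2, Xiong 0 — all ≤ 2.

2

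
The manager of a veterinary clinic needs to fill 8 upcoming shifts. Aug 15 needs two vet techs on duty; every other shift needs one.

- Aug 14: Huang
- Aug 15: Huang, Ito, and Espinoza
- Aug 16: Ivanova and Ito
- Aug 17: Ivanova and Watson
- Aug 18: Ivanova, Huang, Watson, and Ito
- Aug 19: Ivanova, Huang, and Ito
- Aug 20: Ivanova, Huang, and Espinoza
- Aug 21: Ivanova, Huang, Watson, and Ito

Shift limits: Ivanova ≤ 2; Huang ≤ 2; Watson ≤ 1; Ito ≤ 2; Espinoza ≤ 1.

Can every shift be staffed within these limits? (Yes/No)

Total capacity is 2+2+1+2+1 = 8 but 9 worker-slots are needed — infeasible.

No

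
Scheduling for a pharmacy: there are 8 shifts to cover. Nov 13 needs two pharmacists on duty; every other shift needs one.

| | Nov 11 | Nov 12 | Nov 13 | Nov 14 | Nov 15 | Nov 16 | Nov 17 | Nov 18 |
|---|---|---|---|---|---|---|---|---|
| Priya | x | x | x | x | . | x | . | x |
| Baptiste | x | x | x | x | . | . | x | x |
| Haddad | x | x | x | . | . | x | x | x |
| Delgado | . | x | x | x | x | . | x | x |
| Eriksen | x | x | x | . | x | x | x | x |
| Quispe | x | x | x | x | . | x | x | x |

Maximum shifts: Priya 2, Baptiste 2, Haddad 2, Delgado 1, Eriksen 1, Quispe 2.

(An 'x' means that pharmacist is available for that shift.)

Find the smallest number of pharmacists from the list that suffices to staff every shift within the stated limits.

5

9 slots to fill and no one can take more than 2, so at least ⌈9/2⌉ = 5 pharmacists are needed.
Priya, Baptiste, Haddad, Delgado, and Quispe alone can cover everything: Nov 11→Priya, Nov 12→Haddad, Nov 13→Haddad+Quispe, Nov 14→Baptiste, Nov 15→Delgado, Nov 16→Priya, Nov 17→Baptiste, Nov 18→Quispe.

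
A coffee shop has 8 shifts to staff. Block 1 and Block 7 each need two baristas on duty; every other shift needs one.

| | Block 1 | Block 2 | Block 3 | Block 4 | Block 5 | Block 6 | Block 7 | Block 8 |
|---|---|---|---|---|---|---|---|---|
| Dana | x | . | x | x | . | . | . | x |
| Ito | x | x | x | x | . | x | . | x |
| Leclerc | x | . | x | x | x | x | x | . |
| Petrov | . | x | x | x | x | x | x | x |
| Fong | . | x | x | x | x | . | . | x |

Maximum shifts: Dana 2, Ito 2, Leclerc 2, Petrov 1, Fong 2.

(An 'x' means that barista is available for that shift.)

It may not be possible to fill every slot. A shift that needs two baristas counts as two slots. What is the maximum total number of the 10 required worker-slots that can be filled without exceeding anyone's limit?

Total capacity across all baristas is 2+2+2+1+2 = 9, and 10 slots are needed, so at most 9 can be filled.
An assignment achieving 9: Block 1→Dana+Ito, Block 2→Ito, Block 3→Fong, Block 4→Fong, Block 5→Leclerc, Block 7→Leclerc+Petrov, Block 8→Dana.
Loads: Dana 2/2, Ito 2/2, Leclerc 2/2, Petrov 1/1, Fong 2/2.

9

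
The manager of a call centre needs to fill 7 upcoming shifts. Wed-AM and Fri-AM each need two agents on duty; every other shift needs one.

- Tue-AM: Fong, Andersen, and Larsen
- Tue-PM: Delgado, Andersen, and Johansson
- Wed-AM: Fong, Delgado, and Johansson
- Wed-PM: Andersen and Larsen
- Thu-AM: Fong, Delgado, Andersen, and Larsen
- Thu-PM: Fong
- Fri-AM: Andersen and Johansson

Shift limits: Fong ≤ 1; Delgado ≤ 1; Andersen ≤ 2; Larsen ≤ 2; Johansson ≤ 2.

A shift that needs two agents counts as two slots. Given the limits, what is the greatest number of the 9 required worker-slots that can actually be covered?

8

Total capacity across all agents is 1+1+2+2+2 = 8, and 9 slots are needed, so at most 8 can be filled.
An assignment achieving 8: Tue-AM→Larsen, Tue-PM→Delgado, Wed-AM→Johansson, Wed-PM→Andersen, Thu-AM→Larsen, Thu-PM→Fong, Fri-AM→Andersen+Johansson.
Loads: Fong 1/1, Delgado 1/1, Andersen 2/2, Larsen 2/2, Johansson 2/2.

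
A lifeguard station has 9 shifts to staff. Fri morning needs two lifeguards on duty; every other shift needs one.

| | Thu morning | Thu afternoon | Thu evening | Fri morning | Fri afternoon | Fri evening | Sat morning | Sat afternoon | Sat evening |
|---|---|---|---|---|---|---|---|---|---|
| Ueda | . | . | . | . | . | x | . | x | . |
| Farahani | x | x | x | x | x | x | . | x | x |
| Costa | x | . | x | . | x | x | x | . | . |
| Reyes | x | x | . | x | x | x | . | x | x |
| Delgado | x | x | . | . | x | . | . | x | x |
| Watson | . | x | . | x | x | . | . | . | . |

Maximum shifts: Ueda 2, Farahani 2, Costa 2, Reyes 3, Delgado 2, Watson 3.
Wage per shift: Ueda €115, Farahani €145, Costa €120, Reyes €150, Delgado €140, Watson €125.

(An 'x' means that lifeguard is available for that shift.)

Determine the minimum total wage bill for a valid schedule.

Sat morning can only be covered by Costa, so that assignment is forced.
Picking the cheapest available lifeguard for each shift independently would cost €1245, but that ignores the shift limits.
An optimal schedule: Thu morning→Delgado, Thu afternoon→Watson, Thu evening→Costa, Fri morning→Watson+Farahani, Fri afternoon→Watson, Fri evening→Ueda, Sat morning→Costa, Sat afternoon→Ueda, Sat evening→Delgado.
Total: 140 + 125 + 120 + 125 + 145 + 125 + 115 + 120 + 115 + 140 = €1270.

€1270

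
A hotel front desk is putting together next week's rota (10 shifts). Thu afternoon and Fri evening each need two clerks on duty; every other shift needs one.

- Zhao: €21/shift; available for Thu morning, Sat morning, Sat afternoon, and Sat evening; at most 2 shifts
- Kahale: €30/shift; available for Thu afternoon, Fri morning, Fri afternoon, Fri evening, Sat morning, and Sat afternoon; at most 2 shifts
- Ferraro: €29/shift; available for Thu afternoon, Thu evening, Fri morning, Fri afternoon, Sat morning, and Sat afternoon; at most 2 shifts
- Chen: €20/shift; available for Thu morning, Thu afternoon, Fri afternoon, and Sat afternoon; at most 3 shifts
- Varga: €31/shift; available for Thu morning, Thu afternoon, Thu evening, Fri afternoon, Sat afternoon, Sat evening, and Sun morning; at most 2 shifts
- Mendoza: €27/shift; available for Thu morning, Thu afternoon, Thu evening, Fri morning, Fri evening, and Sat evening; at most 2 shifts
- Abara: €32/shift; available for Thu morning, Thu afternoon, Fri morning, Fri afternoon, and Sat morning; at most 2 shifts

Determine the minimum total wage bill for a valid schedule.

Fri evening can only be covered by Kahale and Mendoza, so that assignment is forced.
Sun morning can only be covered by Varga, so that assignment is forced.
Picking the cheapest available clerk for each shift independently would cost €291, but that ignores the shift limits.
An optimal schedule: Thu morning→Chen, Thu afternoon→Ferraro+Kahale, Thu evening→Mendoza, Fri morning→Ferraro, Fri afternoon→Chen, Fri evening→Mendoza+Kahale, Sat morning→Zhao, Sat afternoon→Chen, Sat evening→Zhao, Sun morning→Varga.
Total: 20 + 29 + 30 + 27 + 29 + 20 + 27 + 30 + 21 + 20 + 21 + 31 = €305.

€305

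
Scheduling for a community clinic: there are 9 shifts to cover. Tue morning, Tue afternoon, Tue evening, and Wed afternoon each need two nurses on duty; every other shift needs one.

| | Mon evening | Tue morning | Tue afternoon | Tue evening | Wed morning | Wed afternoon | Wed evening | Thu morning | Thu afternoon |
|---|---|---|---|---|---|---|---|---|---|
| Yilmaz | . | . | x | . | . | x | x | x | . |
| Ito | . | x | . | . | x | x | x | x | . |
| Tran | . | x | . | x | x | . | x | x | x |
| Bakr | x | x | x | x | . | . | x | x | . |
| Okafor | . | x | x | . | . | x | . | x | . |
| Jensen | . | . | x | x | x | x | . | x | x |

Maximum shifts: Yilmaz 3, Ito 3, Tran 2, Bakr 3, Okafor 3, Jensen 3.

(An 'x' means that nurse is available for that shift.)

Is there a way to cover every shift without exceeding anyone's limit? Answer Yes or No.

Mon evening can only be covered by Bakr, so that assignment is forced.
One valid schedule: Mon evening→Bakr, Tue morning→Ito+Bakr, Tue afternoon→Yilmaz+Okafor, Tue evening→Tran+Bakr, Wed morning→Ito, Wed afternoon→Yilmaz+Ito, Wed evening→Yilmaz, Thu morning→Okafor, Thu afternoon→Tran.
Loads: Yilmaz 3/3, Ito 3/3, Tran 2/2, Bakr 3/3, Okafor 2/3, Jensen 0/3 — all within limits.

Yes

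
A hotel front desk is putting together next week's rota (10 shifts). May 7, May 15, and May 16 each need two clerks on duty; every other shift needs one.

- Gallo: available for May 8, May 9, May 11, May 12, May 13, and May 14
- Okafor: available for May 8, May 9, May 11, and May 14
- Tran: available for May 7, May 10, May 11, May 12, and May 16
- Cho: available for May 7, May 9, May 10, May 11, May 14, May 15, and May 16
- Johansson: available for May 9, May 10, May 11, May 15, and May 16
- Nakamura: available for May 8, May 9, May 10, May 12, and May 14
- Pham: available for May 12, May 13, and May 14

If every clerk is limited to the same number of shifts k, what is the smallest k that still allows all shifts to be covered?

2

With 7 clerks and 13 worker-slots to fill, someone must work at least ⌈13/7⌉ = 2 shifts, so k ≥ 2.
k = 2 works: May 7→Tran+Cho, May 8→Gallo, May 9→Okafor, May 10→Nakamura, May 11→Okafor, May 12→Nakamura, May 13→Gallo, May 14→Pham, May 15→Cho+Johansson, May 16→Tran+Johansson.
Loads: Gallo 2, Okafor 2, Tran 2, Cho 2, Johansson 2, Nakamura 2, Pham 1 — all ≤ 2.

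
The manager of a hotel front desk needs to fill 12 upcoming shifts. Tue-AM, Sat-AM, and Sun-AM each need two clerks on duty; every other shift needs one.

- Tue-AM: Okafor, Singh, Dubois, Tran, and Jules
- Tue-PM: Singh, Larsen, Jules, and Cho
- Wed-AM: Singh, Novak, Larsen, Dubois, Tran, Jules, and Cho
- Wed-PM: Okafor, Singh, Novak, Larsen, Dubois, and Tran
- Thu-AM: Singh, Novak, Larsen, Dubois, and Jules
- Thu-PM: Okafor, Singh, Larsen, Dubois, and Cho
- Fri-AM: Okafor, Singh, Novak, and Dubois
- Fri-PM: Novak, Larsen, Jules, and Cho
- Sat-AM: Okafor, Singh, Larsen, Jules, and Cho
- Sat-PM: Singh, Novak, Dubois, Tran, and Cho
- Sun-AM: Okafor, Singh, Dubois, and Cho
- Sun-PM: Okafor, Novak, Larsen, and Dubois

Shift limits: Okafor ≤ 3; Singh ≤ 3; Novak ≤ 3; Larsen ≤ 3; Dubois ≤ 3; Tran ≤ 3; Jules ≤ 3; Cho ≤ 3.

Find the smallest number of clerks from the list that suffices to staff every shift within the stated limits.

5

15 slots to fill and no one can take more than 3, so at least ⌈15/3⌉ = 5 clerks are needed.
Okafor, Singh, Novak, Larsen, and Dubois alone can cover everything: Tue-AM→Okafor+Singh, Tue-PM→Singh, Wed-AM→Novak, Wed-PM→Dubois, Thu-AM→Larsen, Thu-PM→Larsen, Fri-AM→Dubois, Fri-PM→Novak, Sat-AM→Okafor+Singh, Sat-PM→Novak, Sun-AM→Okafor+Dubois, Sun-PM→Larsen.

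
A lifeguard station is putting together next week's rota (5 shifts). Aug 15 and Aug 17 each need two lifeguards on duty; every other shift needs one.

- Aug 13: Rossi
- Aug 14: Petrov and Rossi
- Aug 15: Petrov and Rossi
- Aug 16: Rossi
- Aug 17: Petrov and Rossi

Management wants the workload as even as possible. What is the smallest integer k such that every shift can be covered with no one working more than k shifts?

4

With 2 lifeguards and 7 worker-slots to fill, someone must work at least ⌈7/2⌉ = 4 shifts, so k ≥ 4.
k = 4 works: Aug 13→Rossi, Aug 14→Petrov, Aug 15→Petrov+Rossi, Aug 16→Rossi, Aug 17→Petrov+Rossi.
Loads: Petrov 3, Rossi 4 — all ≤ 4.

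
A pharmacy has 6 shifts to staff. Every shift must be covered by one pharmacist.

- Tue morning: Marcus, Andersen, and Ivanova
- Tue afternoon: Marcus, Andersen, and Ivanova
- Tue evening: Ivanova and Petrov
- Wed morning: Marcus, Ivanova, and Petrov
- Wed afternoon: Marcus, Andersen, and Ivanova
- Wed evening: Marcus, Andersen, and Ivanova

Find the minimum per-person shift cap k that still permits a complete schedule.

2

With 4 pharmacists and 6 worker-slots to fill, someone must work at least ⌈6/4⌉ = 2 shifts, so k ≥ 2.
k = 2 works: Tue morning→Marcus, Tue afternoon→Marcus, Tue evening→Ivanova, Wed morning→Ivanova, Wed afternoon→Andersen, Wed evening→Andersen.
Loads: Marcus 2, Andersen 2, Ivanova 2, Petrov 0 — all ≤ 2.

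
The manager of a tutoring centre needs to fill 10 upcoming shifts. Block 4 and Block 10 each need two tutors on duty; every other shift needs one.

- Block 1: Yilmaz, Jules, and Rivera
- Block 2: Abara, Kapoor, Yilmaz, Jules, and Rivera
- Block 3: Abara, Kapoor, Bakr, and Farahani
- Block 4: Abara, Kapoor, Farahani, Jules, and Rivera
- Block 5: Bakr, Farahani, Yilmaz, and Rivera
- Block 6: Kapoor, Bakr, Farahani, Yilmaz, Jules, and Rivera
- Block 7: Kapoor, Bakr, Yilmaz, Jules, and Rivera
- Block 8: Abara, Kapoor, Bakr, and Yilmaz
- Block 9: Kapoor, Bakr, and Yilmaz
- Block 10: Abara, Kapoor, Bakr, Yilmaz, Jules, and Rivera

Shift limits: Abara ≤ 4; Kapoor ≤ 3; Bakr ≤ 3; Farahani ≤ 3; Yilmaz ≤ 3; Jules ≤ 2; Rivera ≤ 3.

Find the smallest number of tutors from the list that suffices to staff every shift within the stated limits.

4

12 slots to fill and no one can take more than 4, so at least ⌈12/4⌉ = 3 tutors are needed.
Any 3 tutors together have capacity at most 4+3+3 = 10 < 12 slots, so 3 can never suffice.
Abara, Kapoor, Bakr, and Yilmaz alone can cover everything: Block 1→Yilmaz, Block 2→Abara, Block 3→Abara, Block 4→Abara+Kapoor, Block 5→Bakr, Block 6→Kapoor, Block 7→Kapoor, Block 8→Abara, Block 9→Bakr, Block 10→Bakr+Yilmaz.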